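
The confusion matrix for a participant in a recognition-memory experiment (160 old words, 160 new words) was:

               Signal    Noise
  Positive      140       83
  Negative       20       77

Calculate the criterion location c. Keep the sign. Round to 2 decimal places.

H = 140/160 = 0.8750
FA = 83/160 = 0.5188
z(H) = z(0.8750) = 1.150
z(FA) = z(0.5188) = 0.047
c = −½·[z(H) + z(FA)] = −0.5 × (1.150 + 0.047) = -0.5985
c < 0: the participant has a liberal response bias.

c = -0.60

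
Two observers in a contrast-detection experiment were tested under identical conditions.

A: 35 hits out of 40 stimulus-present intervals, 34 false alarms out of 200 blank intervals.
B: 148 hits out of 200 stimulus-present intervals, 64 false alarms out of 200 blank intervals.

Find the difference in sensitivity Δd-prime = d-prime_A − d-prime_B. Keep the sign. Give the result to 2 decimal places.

Δd-prime = 0.99

A: z(0.8750) = 1.150, z(0.1700) = -0.954, d' = 2.104
B: z(0.7400) = 0.643, z(0.3200) = -0.468, d' = 1.111
Δd' = d'_A − d'_B = 2.104 − 1.111 = 0.993
A has the higher sensitivity.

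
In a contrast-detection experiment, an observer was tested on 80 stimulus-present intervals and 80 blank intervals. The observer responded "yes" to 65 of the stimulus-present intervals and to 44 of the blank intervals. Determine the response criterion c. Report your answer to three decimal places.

c = -0.506

H = 65/80 = 0.8125
FA = 44/80 = 0.5500
z(0.8125) = 0.8871, z(0.5500) = 0.1257
c = −½·[z(H) + z(FA)] = −0.5 × (0.8871 + 0.1257) = -0.5064
c < 0: the observer has a liberal response bias.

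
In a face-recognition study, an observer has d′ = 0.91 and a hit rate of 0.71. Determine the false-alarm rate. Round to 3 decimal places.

false-alarm rate = 0.361

z(hit rate) = z(0.71) = 0.5534
z(FA) = z(H) − d' = 0.5534 − 0.91 = -0.3566
false-alarm rate = Φ(-0.3566) = 0.3607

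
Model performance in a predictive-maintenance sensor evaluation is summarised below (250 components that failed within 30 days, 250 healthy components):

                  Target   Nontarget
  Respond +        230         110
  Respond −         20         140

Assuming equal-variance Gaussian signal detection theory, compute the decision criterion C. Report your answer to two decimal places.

C = -0.63

H = 230/250 = 0.9200
FA = 110/250 = 0.4400
z(H) = 1.405
z(FA) = -0.151
c = −½·[z(H) + z(FA)] = −0.5 × (1.405 + (-0.151)) = -0.627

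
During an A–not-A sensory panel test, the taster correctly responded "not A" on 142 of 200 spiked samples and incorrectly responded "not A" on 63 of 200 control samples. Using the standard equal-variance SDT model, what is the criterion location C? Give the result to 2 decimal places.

H = 142/200 = 0.7100
FA = 63/200 = 0.3150
z(H) = z(0.7100) = 0.553
z(FA) = z(0.3150) = -0.482
c = −½·[z(H) + z(FA)] = −0.5 × (0.553 + (-0.482)) = -0.0355

C = -0.04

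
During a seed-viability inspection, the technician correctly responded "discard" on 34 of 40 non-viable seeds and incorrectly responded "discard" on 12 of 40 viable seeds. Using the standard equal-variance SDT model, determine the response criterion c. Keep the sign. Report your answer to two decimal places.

H = 34/40 = 0.8500
FA = 12/40 = 0.3000
z(H) = 1.036
z(FA) = -0.524
c = −½·[z(H) + z(FA)] = −0.5 × (1.036 + (-0.524)) = -0.256

c = -0.26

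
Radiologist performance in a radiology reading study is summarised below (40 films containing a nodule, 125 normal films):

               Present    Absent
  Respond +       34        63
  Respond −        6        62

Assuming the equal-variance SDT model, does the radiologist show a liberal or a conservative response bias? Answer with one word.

z(H) = 1.036, z(FA) = 0.010
c = −½·(z(H) + z(FA)) = -0.523
c < 0 → liberal criterion (biased toward responding “yes”).

liberal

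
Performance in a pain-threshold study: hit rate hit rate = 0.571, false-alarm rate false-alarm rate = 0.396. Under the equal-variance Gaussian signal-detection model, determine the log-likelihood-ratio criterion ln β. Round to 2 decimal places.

ln β = 0.02

z(H) = z(0.571) = 0.179
z(FA) = z(0.396) = -0.264
ln β = −½·[z(H)² − z(FA)²] = −0.5 × (0.032 − 0.070) = 0.019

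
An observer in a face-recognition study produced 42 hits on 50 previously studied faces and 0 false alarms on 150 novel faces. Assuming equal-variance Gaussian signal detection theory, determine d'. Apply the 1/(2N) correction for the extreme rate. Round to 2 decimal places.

The false-alarm rate is 0/150 = 0, so apply the 1/(2N) correction: FA → 1/(2·150) = 0.00333.
z(H) = z(0.84000) = 0.994
z(FA) = z(0.00333) = -2.713
d' = 0.994 − (-2.713) = 3.707

d' = 3.71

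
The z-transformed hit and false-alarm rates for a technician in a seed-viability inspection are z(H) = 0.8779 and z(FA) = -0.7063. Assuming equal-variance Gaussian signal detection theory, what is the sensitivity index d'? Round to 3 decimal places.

d' = z(H) − z(FA) = 0.8779 − (-0.7063) = 1.5842

d' = 1.584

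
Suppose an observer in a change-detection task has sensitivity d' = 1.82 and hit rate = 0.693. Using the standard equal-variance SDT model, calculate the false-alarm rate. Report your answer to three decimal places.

false-alarm rate = 0.094

z(hit rate) = z(0.693) = 0.5044
z(FA) = z(H) − d' = 0.5044 − 1.82 = -1.3156
false-alarm rate = Φ(-1.3156) = 0.0942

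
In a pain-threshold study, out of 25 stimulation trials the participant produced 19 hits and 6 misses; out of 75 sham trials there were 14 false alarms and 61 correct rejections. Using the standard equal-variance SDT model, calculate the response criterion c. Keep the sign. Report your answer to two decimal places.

H = 19/25 = 0.7600
FA = 14/75 = 0.1867
z(H) = 0.7063
z(FA) = -0.8901
c = −½·[z(H) + z(FA)] = −0.5 × (0.7063 + (-0.8901)) = 0.0919
c > 0: the participant has a conservative response bias.

c = 0.09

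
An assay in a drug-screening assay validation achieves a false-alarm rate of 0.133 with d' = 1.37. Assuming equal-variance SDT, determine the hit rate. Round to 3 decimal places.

z(false-alarm rate) = z(0.133) = -1.1123
z(H) = z(FA) + d' = -1.1123 + 1.37 = 0.2577
hit rate = Φ(0.2577) = 0.6017

hit rate = 0.602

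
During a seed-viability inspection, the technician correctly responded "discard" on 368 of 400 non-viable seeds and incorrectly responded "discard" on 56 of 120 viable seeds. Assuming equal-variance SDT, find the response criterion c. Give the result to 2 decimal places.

c = -0.66

H = 368/400 = 0.9200
FA = 56/120 = 0.4667
z(H) = 1.4051
z(FA) = -0.0836
c = −½·[z(H) + z(FA)] = −0.5 × (1.4051 + (-0.0836)) = -0.66075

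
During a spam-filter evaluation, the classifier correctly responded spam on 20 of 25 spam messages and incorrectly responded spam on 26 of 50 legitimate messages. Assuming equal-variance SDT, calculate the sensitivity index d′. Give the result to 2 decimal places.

d′ = 0.79

H = 20/25 = 0.8000
FA = 26/50 = 0.5200
Φ⁻¹(0.8000) = 0.842, Φ⁻¹(0.5200) = 0.050
d' = z(H) − z(FA) = 0.842 − 0.050 = 0.792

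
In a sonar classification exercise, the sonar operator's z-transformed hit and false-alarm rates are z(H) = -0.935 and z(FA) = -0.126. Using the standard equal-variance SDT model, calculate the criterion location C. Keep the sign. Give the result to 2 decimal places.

C = 0.53

c = −½·[z(H) + z(FA)] = −½·(-0.935 + (-0.126)) = 0.5305
c > 0: the sonar operator has a conservative response bias.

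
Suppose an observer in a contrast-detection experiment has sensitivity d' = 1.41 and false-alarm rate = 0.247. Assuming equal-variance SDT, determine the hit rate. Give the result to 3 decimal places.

z(false-alarm rate) = z(0.247) = -0.6840
z(H) = z(FA) + d' = -0.6840 + 1.41 = 0.7260
hit rate = Φ(0.7260) = 0.7661

hit rate = 0.766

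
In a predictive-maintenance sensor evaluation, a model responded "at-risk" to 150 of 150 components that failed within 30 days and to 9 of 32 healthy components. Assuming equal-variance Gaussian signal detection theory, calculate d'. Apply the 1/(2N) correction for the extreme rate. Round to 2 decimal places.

The hit rate is 150/150 = 1, so apply the 1/(2N) correction: H → 1 − 1/(2·150) = 0.99667.
z(H) = z(0.99667) = 2.713
z(FA) = z(0.28125) = -0.579
d' = 2.713 − (-0.579) = 3.292

d' = 3.29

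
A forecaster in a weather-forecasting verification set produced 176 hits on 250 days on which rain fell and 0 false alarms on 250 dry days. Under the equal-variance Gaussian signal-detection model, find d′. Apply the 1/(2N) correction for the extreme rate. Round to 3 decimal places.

d′ = 3.414

The false-alarm rate is 0/250 = 0, so apply the 1/(2N) correction: FA → 1/(2·250) = 0.00200.
z(H) = z(0.70400) = 0.5359
z(FA) = z(0.00200) = -2.8782
d' = 0.5359 − (-2.8782) = 3.4141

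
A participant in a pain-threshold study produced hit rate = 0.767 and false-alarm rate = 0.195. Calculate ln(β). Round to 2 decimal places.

ln β = 0.10

z(H) = z(0.767) = 0.729
z(FA) = z(0.195) = -0.860
ln β = −½·[z(H)² − z(FA)²] = −0.5 × (0.531 − 0.740) = 0.1045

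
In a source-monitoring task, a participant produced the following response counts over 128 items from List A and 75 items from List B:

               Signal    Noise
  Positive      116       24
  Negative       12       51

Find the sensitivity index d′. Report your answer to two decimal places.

d′ = 1.79

H = 116/128 = 0.9062
FA = 24/75 = 0.3200
z(H) = z(0.9062) = 1.318
z(FA) = z(0.3200) = -0.468
d' = z(H) − z(FA) = 1.318 − (-0.468) = 1.786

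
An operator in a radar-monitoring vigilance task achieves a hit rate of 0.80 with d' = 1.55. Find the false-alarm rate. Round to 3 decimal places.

false-alarm rate = 0.239

z(hit rate) = z(0.80) = 0.8416
z(FA) = z(H) − d' = 0.8416 − 1.55 = -0.7084
false-alarm rate = Φ(-0.7084) = 0.2393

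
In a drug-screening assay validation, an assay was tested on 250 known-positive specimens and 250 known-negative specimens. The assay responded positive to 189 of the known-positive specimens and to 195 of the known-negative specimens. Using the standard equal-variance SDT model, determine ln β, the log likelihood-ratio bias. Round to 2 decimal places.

ln β = 0.06

H = 189/250 = 0.7560
FA = 195/250 = 0.7800
z(H) = 0.693
z(FA) = 0.772
ln β = −½·[z(H)² − z(FA)²] = −0.5 × (0.480 − 0.596) = 0.058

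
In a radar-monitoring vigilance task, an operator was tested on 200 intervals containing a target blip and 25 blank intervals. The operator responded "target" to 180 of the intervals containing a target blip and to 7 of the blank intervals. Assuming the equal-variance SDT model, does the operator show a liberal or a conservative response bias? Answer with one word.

liberal

z(H) = 1.282, z(FA) = -0.583
c = −½·(z(H) + z(FA)) = -0.3495
c < 0 → liberal criterion (biased toward responding “yes”).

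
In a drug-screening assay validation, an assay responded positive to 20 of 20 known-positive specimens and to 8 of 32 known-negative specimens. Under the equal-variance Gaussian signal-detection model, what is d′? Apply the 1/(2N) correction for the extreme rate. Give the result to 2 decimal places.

d′ = 2.63

The hit rate is 20/20 = 1, so apply the 1/(2N) correction: H → 1 − 1/(2·20) = 0.97500.
z(H) = z(0.97500) = 1.960
z(FA) = z(0.25000) = -0.674
d' = 1.960 − (-0.674) = 2.634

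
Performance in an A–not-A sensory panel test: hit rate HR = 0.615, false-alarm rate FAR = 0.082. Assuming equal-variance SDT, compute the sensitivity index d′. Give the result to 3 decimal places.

d′ = 1.684

z(0.615) = 0.2924, z(0.082) = -1.3917
d' = z(H) − z(FA) = 0.2924 − (-1.3917) = 1.6841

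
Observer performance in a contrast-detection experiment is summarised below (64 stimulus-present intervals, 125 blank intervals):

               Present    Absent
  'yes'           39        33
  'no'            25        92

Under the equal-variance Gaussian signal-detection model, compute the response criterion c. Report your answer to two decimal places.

H = 39/64 = 0.6094
FA = 33/125 = 0.2640
Φ⁻¹(H) = 0.278
Φ⁻¹(FA) = -0.631
c = −½·[z(H) + z(FA)] = −0.5 × (0.278 + (-0.631)) = 0.1765

c = 0.18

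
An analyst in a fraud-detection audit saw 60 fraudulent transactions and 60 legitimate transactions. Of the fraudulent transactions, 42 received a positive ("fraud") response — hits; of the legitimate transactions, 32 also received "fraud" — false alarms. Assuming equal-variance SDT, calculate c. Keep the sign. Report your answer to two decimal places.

H = 42/60 = 0.7000
FA = 32/60 = 0.5333
z(H) = z(0.7000) = 0.5244
z(FA) = z(0.5333) = 0.0836
c = −½·[z(H) + z(FA)] = −0.5 × (0.5244 + 0.0836) = -0.3040

c = -0.30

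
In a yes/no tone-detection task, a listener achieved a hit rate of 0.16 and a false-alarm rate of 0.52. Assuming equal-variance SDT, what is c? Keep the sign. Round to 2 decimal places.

c = 0.47

z(H) = z(0.16) = -0.994
z(FA) = z(0.52) = 0.050
c = −½·[z(H) + z(FA)] = −0.5 × (-0.994 + 0.050) = 0.472
c > 0: the listener has a conservative response bias.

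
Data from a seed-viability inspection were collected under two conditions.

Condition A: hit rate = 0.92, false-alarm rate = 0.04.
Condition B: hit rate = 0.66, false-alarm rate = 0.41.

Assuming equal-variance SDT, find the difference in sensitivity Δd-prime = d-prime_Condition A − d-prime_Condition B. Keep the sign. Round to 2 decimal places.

Δd-prime = 2.52

Condition A: z(0.92) = 1.405, z(0.04) = -1.751, d' = 3.156
Condition B: z(0.66) = 0.412, z(0.41) = -0.228, d' = 0.640
Δd' = d'_Condition A − d'_Condition B = 3.156 − 0.640 = 2.516
Condition A has the higher sensitivity.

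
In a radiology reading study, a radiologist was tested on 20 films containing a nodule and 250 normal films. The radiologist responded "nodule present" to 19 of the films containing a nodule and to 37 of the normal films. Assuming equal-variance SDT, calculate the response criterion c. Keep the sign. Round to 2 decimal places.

c = -0.30

H = 19/20 = 0.9500
FA = 37/250 = 0.1480
z(H) = 1.6449
z(FA) = -1.0450
c = −½·[z(H) + z(FA)] = −0.5 × (1.6449 + (-1.0450)) = -0.29995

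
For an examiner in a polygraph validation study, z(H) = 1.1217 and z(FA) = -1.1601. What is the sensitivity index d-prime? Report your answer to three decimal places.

d-prime = 2.282

d' = z(H) − z(FA) = 1.1217 − (-1.1601) = 2.2818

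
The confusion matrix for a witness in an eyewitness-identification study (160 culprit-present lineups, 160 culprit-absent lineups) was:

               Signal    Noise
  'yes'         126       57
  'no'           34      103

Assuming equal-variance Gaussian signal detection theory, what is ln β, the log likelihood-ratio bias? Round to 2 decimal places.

H = 126/160 = 0.7875
FA = 57/160 = 0.3563
z(0.7875) = 0.798, z(0.3563) = -0.368
ln β = −½·[z(H)² − z(FA)²] = −0.5 × (0.637 − 0.135) = -0.251

ln β = -0.25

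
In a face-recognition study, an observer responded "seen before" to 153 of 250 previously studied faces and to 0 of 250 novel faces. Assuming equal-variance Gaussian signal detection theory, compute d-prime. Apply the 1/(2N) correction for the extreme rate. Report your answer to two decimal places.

The false-alarm rate is 0/250 = 0, so apply the 1/(2N) correction: FA → 1/(2·250) = 0.00200.
z(H) = z(0.61200) = 0.285
z(FA) = z(0.00200) = -2.878
d' = 0.285 − (-2.878) = 3.163

d-prime = 3.16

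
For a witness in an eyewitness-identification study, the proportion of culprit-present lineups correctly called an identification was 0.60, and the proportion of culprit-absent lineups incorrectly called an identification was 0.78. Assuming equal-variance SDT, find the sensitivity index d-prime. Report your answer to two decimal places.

d-prime = -0.52

z(H) = z(0.60) = 0.253
z(FA) = z(0.78) = 0.772
d' = z(H) − z(FA) = 0.253 − 0.772 = -0.519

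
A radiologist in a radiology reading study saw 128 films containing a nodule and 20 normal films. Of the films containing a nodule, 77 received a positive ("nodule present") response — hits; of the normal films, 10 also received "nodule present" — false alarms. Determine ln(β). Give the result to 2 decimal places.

H = 77/128 = 0.6016
FA = 10/20 = 0.5000
z(0.6016) = 0.257, z(0.5000) = 0.000
ln β = −½·[z(H)² − z(FA)²] = −0.5 × (0.066 − 0.000) = -0.033

ln β = -0.03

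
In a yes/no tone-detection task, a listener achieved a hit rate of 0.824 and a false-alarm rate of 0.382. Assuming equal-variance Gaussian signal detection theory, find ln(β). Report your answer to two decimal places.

ln β = -0.39

Φ⁻¹(H) = 0.931
Φ⁻¹(FA) = -0.300
ln β = −½·[z(H)² − z(FA)²] = −0.5 × (0.867 − 0.090) = -0.3885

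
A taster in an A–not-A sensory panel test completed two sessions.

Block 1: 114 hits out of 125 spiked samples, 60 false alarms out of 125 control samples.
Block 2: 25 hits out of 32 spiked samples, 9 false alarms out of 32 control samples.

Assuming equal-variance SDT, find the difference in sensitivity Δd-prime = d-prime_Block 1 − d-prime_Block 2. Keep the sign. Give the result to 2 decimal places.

Δd-prime = 0.05

Block 1: z(0.9120) = 1.353, z(0.4800) = -0.050, d' = 1.403
Block 2: z(0.7812) = 0.776, z(0.2812) = -0.579, d' = 1.355
Δd' = d'_Block 1 − d'_Block 2 = 1.403 − 1.355 = 0.048
Block 1 has the higher sensitivity.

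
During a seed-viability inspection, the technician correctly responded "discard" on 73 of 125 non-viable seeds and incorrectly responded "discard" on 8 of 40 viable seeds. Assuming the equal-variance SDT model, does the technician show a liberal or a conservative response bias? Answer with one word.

conservative

z(H) = 0.212, z(FA) = -0.842
c = −½·(z(H) + z(FA)) = 0.315
c > 0 → conservative criterion (biased toward responding “no”).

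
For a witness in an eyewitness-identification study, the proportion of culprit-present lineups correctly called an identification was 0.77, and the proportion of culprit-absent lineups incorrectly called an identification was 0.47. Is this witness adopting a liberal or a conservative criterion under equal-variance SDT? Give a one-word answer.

liberal

z(H) = 0.739, z(FA) = -0.075
c = −½·(z(H) + z(FA)) = -0.332
c < 0 → liberal criterion (biased toward responding “yes”).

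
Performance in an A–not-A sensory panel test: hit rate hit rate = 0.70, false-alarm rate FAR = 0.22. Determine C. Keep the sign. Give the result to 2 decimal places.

z(H) = 0.5244
z(FA) = -0.7722
c = −½·[z(H) + z(FA)] = −0.5 × (0.5244 + (-0.7722)) = 0.1239
c > 0: the taster has a conservative response bias.

C = 0.12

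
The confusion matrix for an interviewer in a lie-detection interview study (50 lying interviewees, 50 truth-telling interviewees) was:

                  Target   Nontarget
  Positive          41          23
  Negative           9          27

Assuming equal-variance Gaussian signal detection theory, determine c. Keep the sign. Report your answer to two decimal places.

H = 41/50 = 0.8200
FA = 23/50 = 0.4600
z(H) = z(0.8200) = 0.9154
z(FA) = z(0.4600) = -0.1004
c = −½·[z(H) + z(FA)] = −0.5 × (0.9154 + (-0.1004)) = -0.4075
c < 0: the interviewer has a liberal response bias.

c = -0.41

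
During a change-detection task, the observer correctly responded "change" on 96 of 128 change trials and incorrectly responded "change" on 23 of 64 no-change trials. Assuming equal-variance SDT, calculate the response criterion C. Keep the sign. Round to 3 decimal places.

H = 96/128 = 0.7500
FA = 23/64 = 0.3594
Φ⁻¹(H) = 0.6745
Φ⁻¹(FA) = -0.3601
c = −½·[z(H) + z(FA)] = −0.5 × (0.6745 + (-0.3601)) = -0.1572

C = -0.157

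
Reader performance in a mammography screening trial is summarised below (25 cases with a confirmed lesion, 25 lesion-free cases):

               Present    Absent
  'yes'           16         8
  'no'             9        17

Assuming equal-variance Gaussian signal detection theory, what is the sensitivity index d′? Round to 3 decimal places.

H = 16/25 = 0.6400
FA = 8/25 = 0.3200
z(H) = z(0.6400) = 0.3585
z(FA) = z(0.3200) = -0.4677
d' = z(H) − z(FA) = 0.3585 − (-0.4677) = 0.8262

d′ = 0.826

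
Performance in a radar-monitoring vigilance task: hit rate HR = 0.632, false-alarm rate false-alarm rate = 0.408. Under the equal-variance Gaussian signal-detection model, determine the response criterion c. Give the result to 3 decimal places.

z(H) = 0.3372
z(FA) = -0.2327
c = −½·[z(H) + z(FA)] = −0.5 × (0.3372 + (-0.2327)) = -0.05225
c < 0: the operator has a liberal response bias.

c = -0.052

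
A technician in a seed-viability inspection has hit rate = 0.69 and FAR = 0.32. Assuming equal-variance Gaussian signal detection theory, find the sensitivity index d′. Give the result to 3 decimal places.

d′ = 0.964

z(H) = 0.4959
z(FA) = -0.4677
d' = z(H) − z(FA) = 0.4959 − (-0.4677) = 0.9636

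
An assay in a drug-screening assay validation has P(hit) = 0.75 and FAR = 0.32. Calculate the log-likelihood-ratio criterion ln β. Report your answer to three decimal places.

z(0.75) = 0.6745, z(0.32) = -0.4677
ln β = −½·[z(H)² − z(FA)²] = −0.5 × (0.4550 − 0.2187) = -0.11815

ln β = -0.118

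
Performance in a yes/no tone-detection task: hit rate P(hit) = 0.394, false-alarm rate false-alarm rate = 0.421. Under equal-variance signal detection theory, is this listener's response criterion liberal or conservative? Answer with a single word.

conservative

z(H) = -0.269, z(FA) = -0.199
c = −½·(z(H) + z(FA)) = 0.234
c > 0 → conservative criterion (biased toward responding “no”).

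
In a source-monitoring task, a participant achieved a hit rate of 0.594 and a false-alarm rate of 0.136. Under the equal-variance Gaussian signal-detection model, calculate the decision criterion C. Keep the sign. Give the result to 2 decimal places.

z(H) = z(0.594) = 0.2378
z(FA) = z(0.136) = -1.0985
c = −½·[z(H) + z(FA)] = −0.5 × (0.2378 + (-1.0985)) = 0.43035

C = 0.43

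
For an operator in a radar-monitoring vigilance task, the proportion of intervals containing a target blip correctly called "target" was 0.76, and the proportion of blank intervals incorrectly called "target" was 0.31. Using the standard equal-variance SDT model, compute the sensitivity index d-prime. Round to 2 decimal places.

d-prime = 1.20

z(H) = 0.7063
z(FA) = -0.4959
d' = z(H) − z(FA) = 0.7063 − (-0.4959) = 1.2022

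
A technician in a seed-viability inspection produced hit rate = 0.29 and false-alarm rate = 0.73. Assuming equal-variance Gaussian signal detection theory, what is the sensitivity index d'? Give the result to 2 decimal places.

d' = -1.17

z(H) = z(0.29) = -0.553
z(FA) = z(0.73) = 0.613
d' = z(H) − z(FA) = -0.553 − 0.613 = -1.166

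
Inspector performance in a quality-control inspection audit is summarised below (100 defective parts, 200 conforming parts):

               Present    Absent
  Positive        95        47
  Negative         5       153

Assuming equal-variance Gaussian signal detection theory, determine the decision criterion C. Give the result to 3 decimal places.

C = -0.461

H = 95/100 = 0.9500
FA = 47/200 = 0.2350
z(H) = 1.6449
z(FA) = -0.7225
c = −½·[z(H) + z(FA)] = −0.5 × (1.6449 + (-0.7225)) = -0.4612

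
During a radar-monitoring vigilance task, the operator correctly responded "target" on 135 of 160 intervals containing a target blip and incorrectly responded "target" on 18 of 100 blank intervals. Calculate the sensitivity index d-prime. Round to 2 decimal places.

H = 135/160 = 0.8438
FA = 18/100 = 0.1800
z(H) = z(0.8438) = 1.010
z(FA) = z(0.1800) = -0.915
d' = z(H) − z(FA) = 1.010 − (-0.915) = 1.925

d-prime = 1.93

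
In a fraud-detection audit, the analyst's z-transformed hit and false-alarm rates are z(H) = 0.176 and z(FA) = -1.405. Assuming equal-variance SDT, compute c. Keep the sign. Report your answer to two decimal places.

c = 0.61

c = −½·[z(H) + z(FA)] = −½·(0.176 + (-1.405)) = 0.6145
c > 0: the analyst has a conservative response bias.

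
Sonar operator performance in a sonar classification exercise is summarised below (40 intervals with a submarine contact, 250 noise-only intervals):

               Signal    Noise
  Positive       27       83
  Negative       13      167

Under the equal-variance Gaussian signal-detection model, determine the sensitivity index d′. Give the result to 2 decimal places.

d′ = 0.89

H = 27/40 = 0.6750
FA = 83/250 = 0.3320
z(H) = 0.454
z(FA) = -0.434
d' = z(H) − z(FA) = 0.454 − (-0.434) = 0.888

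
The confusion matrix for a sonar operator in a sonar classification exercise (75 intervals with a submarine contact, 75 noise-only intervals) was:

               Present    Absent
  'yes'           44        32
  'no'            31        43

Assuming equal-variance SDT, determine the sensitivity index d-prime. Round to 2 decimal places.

H = 44/75 = 0.5867
FA = 32/75 = 0.4267
Φ⁻¹(H) = Φ⁻¹(0.5867) = 0.219
Φ⁻¹(FA) = Φ⁻¹(0.4267) = -0.185
d' = z(H) − z(FA) = 0.219 − (-0.185) = 0.404

d-prime = 0.40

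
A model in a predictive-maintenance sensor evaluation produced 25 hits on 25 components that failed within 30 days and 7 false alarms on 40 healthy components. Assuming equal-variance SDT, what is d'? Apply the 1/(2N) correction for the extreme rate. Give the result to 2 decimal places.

d' = 2.99

The hit rate is 25/25 = 1, so apply the 1/(2N) correction: H → 1 − 1/(2·25) = 0.98000.
z(H) = z(0.98000) = 2.054
z(FA) = z(0.17500) = -0.935
d' = 2.054 − (-0.935) = 2.989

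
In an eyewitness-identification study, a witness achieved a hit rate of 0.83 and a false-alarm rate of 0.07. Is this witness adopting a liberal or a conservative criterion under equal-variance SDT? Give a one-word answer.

conservative

z(H) = 0.954, z(FA) = -1.476
c = −½·(z(H) + z(FA)) = 0.261
c > 0 → conservative criterion (biased toward responding “no”).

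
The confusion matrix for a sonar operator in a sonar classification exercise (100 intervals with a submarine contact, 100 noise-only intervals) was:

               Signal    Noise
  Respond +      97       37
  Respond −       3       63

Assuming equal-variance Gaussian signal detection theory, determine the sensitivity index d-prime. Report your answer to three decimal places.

d-prime = 2.213

H = 97/100 = 0.9700
FA = 37/100 = 0.3700
Φ⁻¹(H) = 1.8808
Φ⁻¹(FA) = -0.3319
d' = z(H) − z(FA) = 1.8808 − (-0.3319) = 2.2127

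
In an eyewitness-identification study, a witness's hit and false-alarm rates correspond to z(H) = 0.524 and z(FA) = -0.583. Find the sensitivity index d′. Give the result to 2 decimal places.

d' = z(H) − z(FA) = 0.524 − (-0.583) = 1.107

d′ = 1.11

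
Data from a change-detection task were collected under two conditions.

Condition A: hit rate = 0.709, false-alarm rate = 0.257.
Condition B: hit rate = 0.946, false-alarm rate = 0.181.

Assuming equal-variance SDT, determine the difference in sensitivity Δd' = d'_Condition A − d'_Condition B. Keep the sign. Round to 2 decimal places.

Δd' = -1.32

Condition A: z(0.709) = 0.550, z(0.257) = -0.653, d' = 1.203
Condition B: z(0.946) = 1.607, z(0.181) = -0.912, d' = 2.519
Δd' = d'_Condition A − d'_Condition B = 1.203 − 2.519 = -1.316
Condition B has the higher sensitivity.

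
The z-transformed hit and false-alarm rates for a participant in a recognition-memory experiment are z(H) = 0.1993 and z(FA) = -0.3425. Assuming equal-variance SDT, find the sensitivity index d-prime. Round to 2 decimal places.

d' = z(H) − z(FA) = 0.1993 − (-0.3425) = 0.5418

d-prime = 0.54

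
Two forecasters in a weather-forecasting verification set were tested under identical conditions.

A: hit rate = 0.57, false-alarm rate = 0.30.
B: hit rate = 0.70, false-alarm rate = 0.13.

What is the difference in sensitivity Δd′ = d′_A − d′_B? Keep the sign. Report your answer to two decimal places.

A: z(0.57) = 0.176, z(0.30) = -0.524, d' = 0.700
B: z(0.70) = 0.524, z(0.13) = -1.126, d' = 1.650
Δd' = d'_A − d'_B = 0.700 − 1.650 = -0.950
B has the higher sensitivity.

Δd′ = -0.95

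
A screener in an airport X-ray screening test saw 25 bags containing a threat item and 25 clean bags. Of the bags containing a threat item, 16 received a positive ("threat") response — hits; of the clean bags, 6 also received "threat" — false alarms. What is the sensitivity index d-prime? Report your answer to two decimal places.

d-prime = 1.06

H = 16/25 = 0.6400
FA = 6/25 = 0.2400
Φ⁻¹(H) = Φ⁻¹(0.6400) = 0.3585
Φ⁻¹(FA) = Φ⁻¹(0.2400) = -0.7063
d' = z(H) − z(FA) = 0.3585 − (-0.7063) = 1.0648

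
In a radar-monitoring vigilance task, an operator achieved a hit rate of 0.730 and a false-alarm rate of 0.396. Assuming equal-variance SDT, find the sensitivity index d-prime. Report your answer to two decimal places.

z(H) = 0.613
z(FA) = -0.264
d' = z(H) − z(FA) = 0.613 − (-0.264) = 0.877

d-prime = 0.88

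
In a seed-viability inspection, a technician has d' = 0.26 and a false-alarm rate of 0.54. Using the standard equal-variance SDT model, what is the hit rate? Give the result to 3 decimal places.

z(false-alarm rate) = z(0.54) = 0.1004
z(H) = z(FA) + d' = 0.1004 + 0.26 = 0.3604
hit rate = Φ(0.3604) = 0.6407

hit rate = 0.641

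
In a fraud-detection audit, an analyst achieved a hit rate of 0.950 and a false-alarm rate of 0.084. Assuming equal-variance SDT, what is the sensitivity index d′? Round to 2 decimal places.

Φ⁻¹(0.950) = 1.645, Φ⁻¹(0.084) = -1.379
d' = z(H) − z(FA) = 1.645 − (-1.379) = 3.024

d′ = 3.02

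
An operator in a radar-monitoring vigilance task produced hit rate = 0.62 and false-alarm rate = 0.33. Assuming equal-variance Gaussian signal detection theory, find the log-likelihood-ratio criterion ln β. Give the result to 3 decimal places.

ln β = 0.050

z(H) = 0.3055
z(FA) = -0.4399
ln β = −½·[z(H)² − z(FA)²] = −0.5 × (0.0933 − 0.1935) = 0.0501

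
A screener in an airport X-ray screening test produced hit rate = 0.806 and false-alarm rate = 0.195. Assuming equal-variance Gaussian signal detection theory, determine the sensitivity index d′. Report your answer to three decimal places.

d′ = 1.723

Φ⁻¹(H) = 0.8633
Φ⁻¹(FA) = -0.8596
d' = z(H) − z(FA) = 0.8633 − (-0.8596) = 1.7229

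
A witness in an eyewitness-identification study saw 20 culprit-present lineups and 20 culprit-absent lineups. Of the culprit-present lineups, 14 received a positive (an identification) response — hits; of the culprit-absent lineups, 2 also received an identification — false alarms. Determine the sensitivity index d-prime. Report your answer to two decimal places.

d-prime = 1.81

H = 14/20 = 0.7000
FA = 2/20 = 0.1000
z(H) = 0.5244
z(FA) = -1.2816
d' = z(H) − z(FA) = 0.5244 − (-1.2816) = 1.8060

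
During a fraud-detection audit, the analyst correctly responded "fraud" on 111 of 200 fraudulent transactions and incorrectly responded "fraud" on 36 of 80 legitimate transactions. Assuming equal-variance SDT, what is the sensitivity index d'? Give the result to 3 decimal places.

d' = 0.264

H = 111/200 = 0.5550
FA = 36/80 = 0.4500
Φ⁻¹(0.5550) = 0.1383, Φ⁻¹(0.4500) = -0.1257
d' = z(H) − z(FA) = 0.1383 − (-0.1257) = 0.2640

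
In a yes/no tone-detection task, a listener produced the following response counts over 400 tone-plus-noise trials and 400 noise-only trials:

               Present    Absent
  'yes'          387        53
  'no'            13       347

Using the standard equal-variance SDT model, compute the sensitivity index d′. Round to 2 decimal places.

H = 387/400 = 0.9675
FA = 53/400 = 0.1325
z(0.9675) = 1.845, z(0.1325) = -1.115
d' = z(H) − z(FA) = 1.845 − (-1.115) = 2.960

d′ = 2.96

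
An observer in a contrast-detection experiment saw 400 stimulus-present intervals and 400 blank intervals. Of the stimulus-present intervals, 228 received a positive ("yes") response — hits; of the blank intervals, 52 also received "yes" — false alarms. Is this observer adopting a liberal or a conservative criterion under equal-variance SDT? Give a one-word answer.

conservative

z(H) = 0.176, z(FA) = -1.126
c = −½·(z(H) + z(FA)) = 0.475
c > 0 → conservative criterion (biased toward responding “no”).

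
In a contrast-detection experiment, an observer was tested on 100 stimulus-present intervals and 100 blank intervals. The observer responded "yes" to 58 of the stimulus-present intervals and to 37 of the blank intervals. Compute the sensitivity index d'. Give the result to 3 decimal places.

H = 58/100 = 0.5800
FA = 37/100 = 0.3700
z(H) = 0.2019
z(FA) = -0.3319
d' = z(H) − z(FA) = 0.2019 − (-0.3319) = 0.5338

d' = 0.534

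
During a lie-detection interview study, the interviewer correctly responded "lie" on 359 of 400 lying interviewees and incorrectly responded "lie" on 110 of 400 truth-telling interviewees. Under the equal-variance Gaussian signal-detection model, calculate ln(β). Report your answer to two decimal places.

ln β = -0.62

H = 359/400 = 0.8975
FA = 110/400 = 0.2750
z(H) = z(0.8975) = 1.267
z(FA) = z(0.2750) = -0.598
ln β = −½·[z(H)² − z(FA)²] = −0.5 × (1.605 − 0.358) = -0.6235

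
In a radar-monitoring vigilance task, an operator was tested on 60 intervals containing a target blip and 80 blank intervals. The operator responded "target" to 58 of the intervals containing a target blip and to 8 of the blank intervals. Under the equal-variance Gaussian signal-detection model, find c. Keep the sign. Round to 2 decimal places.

H = 58/60 = 0.9667
FA = 8/80 = 0.1000
z(H) = z(0.9667) = 1.8344
z(FA) = z(0.1000) = -1.2816
c = −½·[z(H) + z(FA)] = −0.5 × (1.8344 + (-1.2816)) = -0.2764

c = -0.28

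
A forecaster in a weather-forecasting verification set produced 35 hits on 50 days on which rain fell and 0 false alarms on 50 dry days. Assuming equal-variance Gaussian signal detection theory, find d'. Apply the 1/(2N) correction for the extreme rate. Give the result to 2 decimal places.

The false-alarm rate is 0/50 = 0, so apply the 1/(2N) correction: FA → 1/(2·50) = 0.01000.
z(H) = z(0.70000) = 0.524
z(FA) = z(0.01000) = -2.326
d' = 0.524 − (-2.326) = 2.850

d' = 2.85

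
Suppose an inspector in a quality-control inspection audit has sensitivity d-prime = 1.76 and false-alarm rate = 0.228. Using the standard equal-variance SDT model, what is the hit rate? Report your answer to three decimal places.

hit rate = 0.845

z(false-alarm rate) = z(0.228) = -0.7454
z(H) = z(FA) + d' = -0.7454 + 1.76 = 1.0146
hit rate = Φ(1.0146) = 0.8449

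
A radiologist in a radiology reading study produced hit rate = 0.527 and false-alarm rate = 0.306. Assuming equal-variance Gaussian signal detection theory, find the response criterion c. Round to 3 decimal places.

z(H) = z(0.527) = 0.0677
z(FA) = z(0.306) = -0.5072
c = −½·[z(H) + z(FA)] = −0.5 × (0.0677 + (-0.5072)) = 0.21975
c > 0: the radiologist has a conservative response bias.

c = 0.220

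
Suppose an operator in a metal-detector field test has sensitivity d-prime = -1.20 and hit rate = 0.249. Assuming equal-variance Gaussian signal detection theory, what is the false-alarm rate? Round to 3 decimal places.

false-alarm rate = 0.699

z(hit rate) = z(0.249) = -0.6776
z(FA) = z(H) − d' = -0.6776 − (-1.20) = 0.5224
false-alarm rate = Φ(0.5224) = 0.6993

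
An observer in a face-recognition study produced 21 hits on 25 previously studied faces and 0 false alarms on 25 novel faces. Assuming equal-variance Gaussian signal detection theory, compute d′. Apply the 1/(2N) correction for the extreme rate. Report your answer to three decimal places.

The false-alarm rate is 0/25 = 0, so apply the 1/(2N) correction: FA → 1/(2·25) = 0.02000.
z(H) = z(0.84000) = 0.9945
z(FA) = z(0.02000) = -2.0537
d' = 0.9945 − (-2.0537) = 3.0482

d′ = 3.048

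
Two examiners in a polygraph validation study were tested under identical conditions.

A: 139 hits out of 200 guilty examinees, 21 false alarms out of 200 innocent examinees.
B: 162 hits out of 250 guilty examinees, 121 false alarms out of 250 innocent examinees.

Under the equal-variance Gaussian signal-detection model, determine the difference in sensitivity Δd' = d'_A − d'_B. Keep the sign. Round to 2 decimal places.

A: z(0.6950) = 0.510, z(0.1050) = -1.254, d' = 1.764
B: z(0.6480) = 0.380, z(0.4840) = -0.040, d' = 0.420
Δd' = d'_A − d'_B = 1.764 − 0.420 = 1.344
A has the higher sensitivity.

Δd' = 1.34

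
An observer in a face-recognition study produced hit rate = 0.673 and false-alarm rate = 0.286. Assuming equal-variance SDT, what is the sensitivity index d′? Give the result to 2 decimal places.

z(H) = z(0.673) = 0.4482
z(FA) = z(0.286) = -0.5651
d' = z(H) − z(FA) = 0.4482 − (-0.5651) = 1.0133

d′ = 1.01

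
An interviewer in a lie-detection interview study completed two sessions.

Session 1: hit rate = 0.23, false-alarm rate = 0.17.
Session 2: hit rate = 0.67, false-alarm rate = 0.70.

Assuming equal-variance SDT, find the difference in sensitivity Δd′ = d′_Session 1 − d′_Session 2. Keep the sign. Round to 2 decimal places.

Δd′ = 0.30

Session 1: z(0.23) = -0.739, z(0.17) = -0.954, d' = 0.215
Session 2: z(0.67) = 0.440, z(0.70) = 0.524, d' = -0.084
Δd' = d'_Session 1 − d'_Session 2 = 0.215 − (-0.084) = 0.299
Session 1 has the higher sensitivity.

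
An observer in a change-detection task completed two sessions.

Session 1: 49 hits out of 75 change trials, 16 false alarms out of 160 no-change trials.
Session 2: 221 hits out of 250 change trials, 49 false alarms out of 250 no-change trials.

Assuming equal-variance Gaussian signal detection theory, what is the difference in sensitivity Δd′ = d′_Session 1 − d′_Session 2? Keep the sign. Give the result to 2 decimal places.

Session 1: z(0.6533) = 0.394, z(0.1000) = -1.282, d' = 1.676
Session 2: z(0.8840) = 1.195, z(0.1960) = -0.856, d' = 2.051
Δd' = d'_Session 1 − d'_Session 2 = 1.676 − 2.051 = -0.375
Session 2 has the higher sensitivity.

Δd′ = -0.38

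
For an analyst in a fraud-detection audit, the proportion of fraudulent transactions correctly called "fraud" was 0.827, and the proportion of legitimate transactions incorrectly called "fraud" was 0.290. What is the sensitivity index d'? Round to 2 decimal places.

d' = 1.50

z(H) = 0.9424
z(FA) = -0.5534
d' = z(H) − z(FA) = 0.9424 − (-0.5534) = 1.4958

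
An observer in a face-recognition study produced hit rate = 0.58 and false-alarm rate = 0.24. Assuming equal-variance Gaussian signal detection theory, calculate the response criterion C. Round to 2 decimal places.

Φ⁻¹(0.58) = 0.202, Φ⁻¹(0.24) = -0.706
c = −½·[z(H) + z(FA)] = −0.5 × (0.202 + (-0.706)) = 0.252
c > 0: the observer has a conservative response bias.

C = 0.25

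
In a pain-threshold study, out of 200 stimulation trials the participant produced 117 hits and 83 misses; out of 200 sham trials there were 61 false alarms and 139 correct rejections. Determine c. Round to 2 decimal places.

c = 0.15

H = 117/200 = 0.5850
FA = 61/200 = 0.3050
z(0.5850) = 0.215, z(0.3050) = -0.510
c = −½·[z(H) + z(FA)] = −0.5 × (0.215 + (-0.510)) = 0.1475
c > 0: the participant has a conservative response bias.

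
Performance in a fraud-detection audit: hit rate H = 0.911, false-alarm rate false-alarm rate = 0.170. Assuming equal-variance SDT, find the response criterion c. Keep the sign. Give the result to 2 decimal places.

c = -0.20

z(0.911) = 1.347, z(0.170) = -0.954
c = −½·[z(H) + z(FA)] = −0.5 × (1.347 + (-0.954)) = -0.1965
c < 0: the analyst has a liberal response bias.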